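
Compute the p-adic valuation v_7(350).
v_7(350) = 1

v_7(n) is the largest exponent k such that 7^k divides n. Factor out: 350 = 7^1 · 50. (Sign doesn't affect v_p.) So v_7(350) = 1.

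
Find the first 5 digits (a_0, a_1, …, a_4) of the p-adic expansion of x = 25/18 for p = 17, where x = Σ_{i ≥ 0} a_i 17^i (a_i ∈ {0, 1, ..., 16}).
(a_0, …, a_4) = (8, 10, 6, 10, 6)

v_17(25/18) = 0 (numerator and denominator both coprime to 17), so x ∈ ℤ_17^×. Compute digits iteratively via a_i = x_i mod 17, x_{i+1} = (x_i − a_i)/17, with x_0 = x:
  x_0 = 25/18;  a_0 = 8;  x_1 = (x_0 − 8)/17 = -7/18
  x_1 = -7/18;  a_1 = 10;  x_2 = (x_1 − 10)/17 = -11/18
  x_2 = -11/18;  a_2 = 6;  x_3 = (x_2 − 6)/17 = -7/18
  x_3 = -7/18;  a_3 = 10;  x_4 = (x_3 − 10)/17 = -11/18
  x_4 = -11/18;  a_4 = 6;  x_5 = (x_4 − 6)/17 = -7/18
Digits: (8, 10, 6, 10, 6).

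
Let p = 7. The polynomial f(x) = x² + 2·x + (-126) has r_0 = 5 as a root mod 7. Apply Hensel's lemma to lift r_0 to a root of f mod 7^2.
r_1 = 33 (mod 49)

Hensel: r_{i+1} = r_i − f(r_i)·(f′(r_i))^{-1} mod 7^{i+2}, f′(x) = 2x + 2. Iterate:
  r_0 = 5 (mod 7)
  r_1 = 33 (mod 49)
Final: r = 33 satisfies f(r) ≡ 0 mod 7^2.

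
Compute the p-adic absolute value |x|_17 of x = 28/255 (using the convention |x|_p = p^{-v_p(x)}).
|28/255|_17 = 17

Step 1 — compute v_17(x) by factoring powers of 17 out of the numerator and denominator: v_17(28/255) = -1. Step 2 — apply |x|_p = p^{-v_p(x)} = 17^{1} = 17.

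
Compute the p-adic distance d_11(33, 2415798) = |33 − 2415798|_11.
d_11(33, 2415798) = 1/161051

Step 1 — x − y = 33 − 2415798 = -2415765. Step 2 — v_11(-2415765) = 5 (factor: -2415765 = −(11^5 · 15); the sign does not affect v_p). Step 3 — |x − y|_11 = 11^{-5} = 1/161051.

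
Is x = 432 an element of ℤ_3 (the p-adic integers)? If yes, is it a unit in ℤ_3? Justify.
x ∈ ℤ_3 but not a unit; v_3(x) = 3 > 0

ℤ_3 = {x ∈ ℚ_3 : v_3(x) ≥ 0} and ℤ_3^× = {x ∈ ℤ_3 : v_3(x) = 0}. Here v_3(432) = v_3(num) − v_3(den) = 3; compare against these criteria.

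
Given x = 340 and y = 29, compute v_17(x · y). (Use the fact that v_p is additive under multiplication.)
v_17(9860) = 1

v_p(x) = 1 (factor: 340 = 17^1 · 20); v_p(y) = 0 (factor: 29 = 17^0 · 29). Additivity: v_p(xy) = v_p(x) + v_p(y) = 1 + 0 = 1. (Direct check: xy = 9860 = 17^1 · (580).)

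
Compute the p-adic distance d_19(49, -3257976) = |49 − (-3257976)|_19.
d_19(49, -3257976) = 1/130321

Step 1 — x − y = 49 − (-3257976) = 3258025. Step 2 — v_19(3258025) = 4 (factor: 3258025 = (19^4 · 25); the sign does not affect v_p). Step 3 — |x − y|_19 = 19^{-4} = 1/130321.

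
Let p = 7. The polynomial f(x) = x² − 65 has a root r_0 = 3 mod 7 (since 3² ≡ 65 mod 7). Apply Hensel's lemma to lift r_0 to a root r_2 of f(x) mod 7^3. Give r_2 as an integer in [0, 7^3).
r_2 = 290 (mod 343)

Hensel's recurrence: r_{i+1} = r_i − f(r_i)·(f′(r_i))^{-1} mod 7^{i+2}, with f′(x) = 2x. Iterate:
  r_0 = 3 (mod 7)
  r_1 = 45 (mod 49)
  r_2 = 290 (mod 343)
Final: r_2 = 290, and one checks f(r_2) ≡ 0 mod 7^3.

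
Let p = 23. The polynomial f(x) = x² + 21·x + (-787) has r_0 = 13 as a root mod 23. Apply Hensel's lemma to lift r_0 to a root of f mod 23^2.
r_1 = 358 (mod 529)

Hensel: r_{i+1} = r_i − f(r_i)·(f′(r_i))^{-1} mod 23^{i+2}, f′(x) = 2x + 21. Iterate:
  r_0 = 13 (mod 23)
  r_1 = 358 (mod 529)
Final: r = 358 satisfies f(r) ≡ 0 mod 23^2.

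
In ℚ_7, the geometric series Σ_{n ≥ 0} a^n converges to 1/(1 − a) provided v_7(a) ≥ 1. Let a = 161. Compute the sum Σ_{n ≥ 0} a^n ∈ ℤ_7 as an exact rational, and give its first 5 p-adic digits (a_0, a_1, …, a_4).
Σ a^n = 1/(1 − a) = -1/160;  first 5 digits = (1, 2, 0, 0, 1)

v_7(a) = 1 ≥ 1, so the series converges in ℤ_7 to 1/(1 − a) = 1/(1 − 161) = -1/160. Expand this rational in ℤ_7: compute digits iteratively via d_i = x_i mod 7, x_{i+1} = (x_i − d_i)/7. The first 5 digits are (1, 2, 0, 0, 1).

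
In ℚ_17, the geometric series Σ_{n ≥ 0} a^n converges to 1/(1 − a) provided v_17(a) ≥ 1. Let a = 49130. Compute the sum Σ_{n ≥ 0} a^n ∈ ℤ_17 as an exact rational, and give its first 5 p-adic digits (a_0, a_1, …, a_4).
Σ a^n = 1/(1 − a) = -1/49129;  first 5 digits = (1, 0, 0, 10, 0)

v_17(a) = 3 ≥ 1, so the series converges in ℤ_17 to 1/(1 − a) = 1/(1 − 49130) = -1/49129. Expand this rational in ℤ_17: compute digits iteratively via d_i = x_i mod 17, x_{i+1} = (x_i − d_i)/17. The first 5 digits are (1, 0, 0, 10, 0).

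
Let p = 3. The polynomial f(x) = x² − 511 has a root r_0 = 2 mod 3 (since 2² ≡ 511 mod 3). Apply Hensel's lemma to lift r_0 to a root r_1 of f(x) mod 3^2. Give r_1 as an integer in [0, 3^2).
r_1 = 5 (mod 9)

Hensel's recurrence: r_{i+1} = r_i − f(r_i)·(f′(r_i))^{-1} mod 3^{i+2}, with f′(x) = 2x. Iterate:
  r_0 = 2 (mod 3)
  r_1 = 5 (mod 9)
Final: r_1 = 5, and one checks f(r_1) ≡ 0 mod 3^2.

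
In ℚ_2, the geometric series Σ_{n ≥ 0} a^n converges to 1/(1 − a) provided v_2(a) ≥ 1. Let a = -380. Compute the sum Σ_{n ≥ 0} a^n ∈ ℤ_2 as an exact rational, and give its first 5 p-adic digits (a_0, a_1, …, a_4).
Σ a^n = 1/(1 − a) = 1/381;  first 5 digits = (1, 0, 1, 0, 1)

v_2(a) = 2 ≥ 1, so the series converges in ℤ_2 to 1/(1 − a) = 1/(1 − (-380)) = 1/381. Expand this rational in ℤ_2: compute digits iteratively via d_i = x_i mod 2, x_{i+1} = (x_i − d_i)/2. The first 5 digits are (1, 0, 1, 0, 1).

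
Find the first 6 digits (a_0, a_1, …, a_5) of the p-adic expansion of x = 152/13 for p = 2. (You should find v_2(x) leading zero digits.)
(a_0, …, a_5) = (0, 0, 0, 1, 1, 1)

v_2(152/13) = 3, so a_0 = ... = a_2 = 0. Factor out: x = 2^3 · u with u = 19/13 a unit in ℤ_2. Expand u iteratively via a_{v+i} = u_i mod 2, u_{i+1} = (u_i − a_{v+i})/2:
  u_0 = 19/13;  a_3 = 1;  u_1 = (u_0 − 1)/2 = 3/13
  u_1 = 3/13;  a_4 = 1;  u_2 = (u_1 − 1)/2 = -5/13
  u_2 = -5/13;  a_5 = 1;  u_3 = (u_2 − 1)/2 = -9/13
Digits: (0, 0, 0, 1, 1, 1).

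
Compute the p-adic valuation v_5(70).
v_5(70) = 1

v_5(n) is the largest exponent k such that 5^k divides n. Factor out: 70 = 5^1 · 14. (Sign doesn't affect v_p.) So v_5(70) = 1.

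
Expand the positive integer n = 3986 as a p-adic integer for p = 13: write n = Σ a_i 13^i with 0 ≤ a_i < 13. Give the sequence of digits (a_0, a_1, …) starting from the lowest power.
(a_0, a_1, …) = (8, 7, 10, 1)

Repeated division by 13 gives the digits low-to-high: 3986 = 8 + 7·13^1 + 10·13^2 + 1·13^3. Digit sequence: (8, 7, 10, 1).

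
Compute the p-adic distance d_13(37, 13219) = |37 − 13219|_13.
d_13(37, 13219) = 1/2197

Step 1 — x − y = 37 − 13219 = -13182. Step 2 — v_13(-13182) = 3 (factor: -13182 = −(13^3 · 6); the sign does not affect v_p). Step 3 — |x − y|_13 = 13^{-3} = 1/2197.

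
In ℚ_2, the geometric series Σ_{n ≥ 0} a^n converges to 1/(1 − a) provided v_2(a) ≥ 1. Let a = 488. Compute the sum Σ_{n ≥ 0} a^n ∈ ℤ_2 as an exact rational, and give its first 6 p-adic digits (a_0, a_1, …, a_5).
Σ a^n = 1/(1 − a) = -1/487;  first 6 digits = (1, 0, 0, 1, 0, 1)

v_2(a) = 3 ≥ 1, so the series converges in ℤ_2 to 1/(1 − a) = 1/(1 − 488) = -1/487. Expand this rational in ℤ_2: compute digits iteratively via d_i = x_i mod 2, x_{i+1} = (x_i − d_i)/2. The first 6 digits are (1, 0, 0, 1, 0, 1).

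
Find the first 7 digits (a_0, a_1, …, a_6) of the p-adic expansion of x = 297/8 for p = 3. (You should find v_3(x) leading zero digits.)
(a_0, …, a_6) = (0, 0, 0, 1, 2, 2, 1)

v_3(297/8) = 3, so a_0 = ... = a_2 = 0. Factor out: x = 3^3 · u with u = 11/8 a unit in ℤ_3. Expand u iteratively via a_{v+i} = u_i mod 3, u_{i+1} = (u_i − a_{v+i})/3:
  u_0 = 11/8;  a_3 = 1;  u_1 = (u_0 − 1)/3 = 1/8
  u_1 = 1/8;  a_4 = 2;  u_2 = (u_1 − 2)/3 = -5/8
  u_2 = -5/8;  a_5 = 2;  u_3 = (u_2 − 2)/3 = -7/8
  u_3 = -7/8;  a_6 = 1;  u_4 = (u_3 − 1)/3 = -5/8
Digits: (0, 0, 0, 1, 2, 2, 1).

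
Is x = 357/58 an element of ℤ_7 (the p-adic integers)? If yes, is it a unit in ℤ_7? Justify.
x ∈ ℤ_7 but not a unit; v_7(x) = 1 > 0

ℤ_7 = {x ∈ ℚ_7 : v_7(x) ≥ 0} and ℤ_7^× = {x ∈ ℤ_7 : v_7(x) = 0}. Here v_7(357/58) = v_7(num) − v_7(den) = 1; compare against these criteria.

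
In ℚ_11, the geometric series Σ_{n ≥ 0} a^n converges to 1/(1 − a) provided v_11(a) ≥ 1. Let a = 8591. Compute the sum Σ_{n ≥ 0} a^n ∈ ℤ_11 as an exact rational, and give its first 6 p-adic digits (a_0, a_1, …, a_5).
Σ a^n = 1/(1 − a) = -1/8590;  first 6 digits = (1, 0, 5, 6, 3, 7)

v_11(a) = 2 ≥ 1, so the series converges in ℤ_11 to 1/(1 − a) = 1/(1 − 8591) = -1/8590. Expand this rational in ℤ_11: compute digits iteratively via d_i = x_i mod 11, x_{i+1} = (x_i − d_i)/11. The first 6 digits are (1, 0, 5, 6, 3, 7).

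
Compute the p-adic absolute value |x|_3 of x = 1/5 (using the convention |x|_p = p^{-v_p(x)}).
|1/5|_3 = 1

Step 1 — compute v_3(x) by factoring powers of 3 out of the numerator and denominator: v_3(1/5) = 0. Step 2 — apply |x|_p = p^{-v_p(x)} = 3^{0} = 1.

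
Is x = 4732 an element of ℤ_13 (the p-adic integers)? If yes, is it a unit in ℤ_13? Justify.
x ∈ ℤ_13 but not a unit; v_13(x) = 2 > 0

ℤ_13 = {x ∈ ℚ_13 : v_13(x) ≥ 0} and ℤ_13^× = {x ∈ ℤ_13 : v_13(x) = 0}. Here v_13(4732) = v_13(num) − v_13(den) = 2; compare against these criteria.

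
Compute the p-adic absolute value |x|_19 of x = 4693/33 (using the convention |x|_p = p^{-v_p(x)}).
|4693/33|_19 = 1/361

Step 1 — compute v_19(x) by factoring powers of 19 out of the numerator and denominator: v_19(4693/33) = 2. Step 2 — apply |x|_p = p^{-v_p(x)} = 19^{-2} = 1/361.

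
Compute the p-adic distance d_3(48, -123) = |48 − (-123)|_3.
d_3(48, -123) = 1/9

Step 1 — x − y = 48 − (-123) = 171. Step 2 — v_3(171) = 2 (factor: 171 = (3^2 · 19); the sign does not affect v_p). Step 3 — |x − y|_3 = 3^{-2} = 1/9.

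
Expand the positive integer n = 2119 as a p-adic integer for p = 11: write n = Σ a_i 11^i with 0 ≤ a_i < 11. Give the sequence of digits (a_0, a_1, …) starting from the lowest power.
(a_0, a_1, …) = (7, 5, 6, 1)

Repeated division by 11 gives the digits low-to-high: 2119 = 7 + 5·11^1 + 6·11^2 + 1·11^3. Digit sequence: (7, 5, 6, 1).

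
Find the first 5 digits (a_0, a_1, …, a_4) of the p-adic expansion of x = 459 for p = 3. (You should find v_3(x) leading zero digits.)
(a_0, …, a_4) = (0, 0, 0, 2, 2)

v_3(459) = 3, so a_0 = ... = a_2 = 0. Factor out: x = 3^3 · u with u = 17 a unit in ℤ_3. Expand u iteratively via a_{v+i} = u_i mod 3, u_{i+1} = (u_i − a_{v+i})/3:
  u_0 = 17;  a_3 = 2;  u_1 = (u_0 − 2)/3 = 5
  u_1 = 5;  a_4 = 2;  u_2 = (u_1 − 2)/3 = 1
Digits: (0, 0, 0, 2, 2).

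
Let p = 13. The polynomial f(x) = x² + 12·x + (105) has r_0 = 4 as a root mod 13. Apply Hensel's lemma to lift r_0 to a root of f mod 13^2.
r_1 = 4 (mod 169)

Hensel: r_{i+1} = r_i − f(r_i)·(f′(r_i))^{-1} mod 13^{i+2}, f′(x) = 2x + 12. Iterate:
  r_0 = 4 (mod 13)
  r_1 = 4 (mod 169)
Final: r = 4 satisfies f(r) ≡ 0 mod 13^2.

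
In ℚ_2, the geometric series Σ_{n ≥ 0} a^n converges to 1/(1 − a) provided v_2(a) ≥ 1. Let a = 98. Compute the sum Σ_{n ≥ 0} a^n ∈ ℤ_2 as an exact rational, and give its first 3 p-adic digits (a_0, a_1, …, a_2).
Σ a^n = 1/(1 − a) = -1/97;  first 3 digits = (1, 1, 1)

v_2(a) = 1 ≥ 1, so the series converges in ℤ_2 to 1/(1 − a) = 1/(1 − 98) = -1/97. Expand this rational in ℤ_2: compute digits iteratively via d_i = x_i mod 2, x_{i+1} = (x_i − d_i)/2. The first 3 digits are (1, 1, 1).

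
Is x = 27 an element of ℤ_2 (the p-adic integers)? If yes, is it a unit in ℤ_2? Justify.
x ∈ ℤ_2^× (unit); v_2(x) = 0

ℤ_2 = {x ∈ ℚ_2 : v_2(x) ≥ 0} and ℤ_2^× = {x ∈ ℤ_2 : v_2(x) = 0}. Here v_2(27) = v_2(num) − v_2(den) = 0; compare against these criteria.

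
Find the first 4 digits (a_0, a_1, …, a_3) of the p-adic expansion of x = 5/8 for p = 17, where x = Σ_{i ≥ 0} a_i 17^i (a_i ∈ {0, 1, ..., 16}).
(a_0, …, a_3) = (7, 6, 6, 6)

v_17(5/8) = 0 (numerator and denominator both coprime to 17), so x ∈ ℤ_17^×. Compute digits iteratively via a_i = x_i mod 17, x_{i+1} = (x_i − a_i)/17, with x_0 = x:
  x_0 = 5/8;  a_0 = 7;  x_1 = (x_0 − 7)/17 = -3/8
  x_1 = -3/8;  a_1 = 6;  x_2 = (x_1 − 6)/17 = -3/8
  x_2 = -3/8;  a_2 = 6;  x_3 = (x_2 − 6)/17 = -3/8
  x_3 = -3/8;  a_3 = 6;  x_4 = (x_3 − 6)/17 = -3/8
Digits: (7, 6, 6, 6).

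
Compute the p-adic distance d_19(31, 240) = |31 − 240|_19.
d_19(31, 240) = 1/19

Step 1 — x − y = 31 − 240 = -209. Step 2 — v_19(-209) = 1 (factor: -209 = −(19^1 · 11); the sign does not affect v_p). Step 3 — |x − y|_19 = 19^{-1} = 1/19.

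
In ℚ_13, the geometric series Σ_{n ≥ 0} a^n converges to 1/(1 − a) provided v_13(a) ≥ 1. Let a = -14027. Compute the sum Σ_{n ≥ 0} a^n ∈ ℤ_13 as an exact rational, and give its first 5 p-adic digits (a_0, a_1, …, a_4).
Σ a^n = 1/(1 − a) = 1/14028;  first 5 digits = (1, 0, 8, 6, 11)

v_13(a) = 2 ≥ 1, so the series converges in ℤ_13 to 1/(1 − a) = 1/(1 − (-14027)) = 1/14028. Expand this rational in ℤ_13: compute digits iteratively via d_i = x_i mod 13, x_{i+1} = (x_i − d_i)/13. The first 5 digits are (1, 0, 8, 6, 11).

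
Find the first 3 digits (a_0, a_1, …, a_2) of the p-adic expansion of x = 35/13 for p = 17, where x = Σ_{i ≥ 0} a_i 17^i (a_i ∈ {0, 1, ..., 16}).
(a_0, …, a_2) = (4, 13, 11)

v_17(35/13) = 0 (numerator and denominator both coprime to 17), so x ∈ ℤ_17^×. Compute digits iteratively via a_i = x_i mod 17, x_{i+1} = (x_i − a_i)/17, with x_0 = x:
  x_0 = 35/13;  a_0 = 4;  x_1 = (x_0 − 4)/17 = -1/13
  x_1 = -1/13;  a_1 = 13;  x_2 = (x_1 − 13)/17 = -10/13
  x_2 = -10/13;  a_2 = 11;  x_3 = (x_2 − 11)/17 = -9/13
Digits: (4, 13, 11).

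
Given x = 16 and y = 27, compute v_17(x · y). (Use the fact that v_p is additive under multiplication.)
v_17(432) = 0

v_p(x) = 0 (factor: 16 = 17^0 · 16); v_p(y) = 0 (factor: 27 = 17^0 · 27). Additivity: v_p(xy) = v_p(x) + v_p(y) = 0 + 0 = 0. (Direct check: xy = 432 = 17^0 · (432).)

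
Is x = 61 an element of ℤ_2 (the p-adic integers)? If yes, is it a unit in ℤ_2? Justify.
x ∈ ℤ_2^× (unit); v_2(x) = 0

ℤ_2 = {x ∈ ℚ_2 : v_2(x) ≥ 0} and ℤ_2^× = {x ∈ ℤ_2 : v_2(x) = 0}. Here v_2(61) = v_2(num) − v_2(den) = 0; compare against these criteria.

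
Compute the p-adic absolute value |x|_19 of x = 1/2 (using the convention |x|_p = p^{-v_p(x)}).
|1/2|_19 = 1

Step 1 — compute v_19(x) by factoring powers of 19 out of the numerator and denominator: v_19(1/2) = 0. Step 2 — apply |x|_p = p^{-v_p(x)} = 19^{0} = 1.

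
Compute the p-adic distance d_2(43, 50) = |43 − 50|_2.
d_2(43, 50) = 1

Step 1 — x − y = 43 − 50 = -7. Step 2 — v_2(-7) = 0 (factor: -7 = −(2^0 · 7); the sign does not affect v_p). Step 3 — |x − y|_2 = 2^{0} = 1.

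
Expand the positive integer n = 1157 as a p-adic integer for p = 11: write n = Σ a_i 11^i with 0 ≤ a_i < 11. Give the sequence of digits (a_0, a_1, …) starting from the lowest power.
(a_0, a_1, …) = (2, 6, 9)

Repeated division by 11 gives the digits low-to-high: 1157 = 2 + 6·11^1 + 9·11^2. Digit sequence: (2, 6, 9).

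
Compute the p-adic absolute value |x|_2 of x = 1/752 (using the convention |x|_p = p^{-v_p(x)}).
|1/752|_2 = 16

Step 1 — compute v_2(x) by factoring powers of 2 out of the numerator and denominator: v_2(1/752) = -4. Step 2 — apply |x|_p = p^{-v_p(x)} = 2^{4} = 16.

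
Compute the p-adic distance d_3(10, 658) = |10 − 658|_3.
d_3(10, 658) = 1/81

Step 1 — x − y = 10 − 658 = -648. Step 2 — v_3(-648) = 4 (factor: -648 = −(3^4 · 8); the sign does not affect v_p). Step 3 — |x − y|_3 = 3^{-4} = 1/81.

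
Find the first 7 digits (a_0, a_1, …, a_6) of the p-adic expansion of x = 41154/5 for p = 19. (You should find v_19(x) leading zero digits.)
(a_0, …, a_6) = (0, 0, 0, 5, 15, 3, 15)

v_19(41154/5) = 3, so a_0 = ... = a_2 = 0. Factor out: x = 19^3 · u with u = 6/5 a unit in ℤ_19. Expand u iteratively via a_{v+i} = u_i mod 19, u_{i+1} = (u_i − a_{v+i})/19:
  u_0 = 6/5;  a_3 = 5;  u_1 = (u_0 − 5)/19 = -1/5
  u_1 = -1/5;  a_4 = 15;  u_2 = (u_1 − 15)/19 = -4/5
  u_2 = -4/5;  a_5 = 3;  u_3 = (u_2 − 3)/19 = -1/5
  u_3 = -1/5;  a_6 = 15;  u_4 = (u_3 − 15)/19 = -4/5
Digits: (0, 0, 0, 5, 15, 3, 15).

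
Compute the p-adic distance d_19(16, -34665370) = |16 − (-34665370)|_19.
d_19(16, -34665370) = 1/2476099

Step 1 — x − y = 16 − (-34665370) = 34665386. Step 2 — v_19(34665386) = 5 (factor: 34665386 = (19^5 · 14); the sign does not affect v_p). Step 3 — |x − y|_19 = 19^{-5} = 1/2476099.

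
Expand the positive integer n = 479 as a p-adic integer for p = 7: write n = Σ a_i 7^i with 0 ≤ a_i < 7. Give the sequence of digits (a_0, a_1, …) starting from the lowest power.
(a_0, a_1, …) = (3, 5, 2, 1)

Repeated division by 7 gives the digits low-to-high: 479 = 3 + 5·7^1 + 2·7^2 + 1·7^3. Digit sequence: (3, 5, 2, 1).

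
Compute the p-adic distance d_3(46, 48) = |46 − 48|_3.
d_3(46, 48) = 1

Step 1 — x − y = 46 − 48 = -2. Step 2 — v_3(-2) = 0 (factor: -2 = −(3^0 · 2); the sign does not affect v_p). Step 3 — |x − y|_3 = 3^{0} = 1.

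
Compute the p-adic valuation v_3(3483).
v_3(3483) = 4

v_3(n) is the largest exponent k such that 3^k divides n. Factor out: 3483 = 3^4 · 43. (Sign doesn't affect v_p.) So v_3(3483) = 4.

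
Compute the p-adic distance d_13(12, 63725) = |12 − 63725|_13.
d_13(12, 63725) = 1/2197

Step 1 — x − y = 12 − 63725 = -63713. Step 2 — v_13(-63713) = 3 (factor: -63713 = −(13^3 · 29); the sign does not affect v_p). Step 3 — |x − y|_13 = 13^{-3} = 1/2197.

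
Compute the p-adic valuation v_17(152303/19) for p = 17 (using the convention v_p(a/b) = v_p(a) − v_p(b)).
v_17(152303/19) = 3

Factor powers of 17 from the numerator and denominator of the reduced fraction: 152303 = 17^3 · 31 and 19 = 17^0 · 19. Apply v_p(a/b) = v_p(a) − v_p(b): v_17(152303/19) = 3 − 0 = 3.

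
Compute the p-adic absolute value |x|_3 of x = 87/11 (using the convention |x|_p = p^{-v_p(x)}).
|87/11|_3 = 1/3

Step 1 — compute v_3(x) by factoring powers of 3 out of the numerator and denominator: v_3(87/11) = 1. Step 2 — apply |x|_p = p^{-v_p(x)} = 3^{-1} = 1/3.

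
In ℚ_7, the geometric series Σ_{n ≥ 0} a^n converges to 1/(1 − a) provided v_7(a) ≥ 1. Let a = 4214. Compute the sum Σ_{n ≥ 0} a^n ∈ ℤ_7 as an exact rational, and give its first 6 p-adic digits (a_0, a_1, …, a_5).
Σ a^n = 1/(1 − a) = -1/4213;  first 6 digits = (1, 0, 2, 5, 5, 6)

v_7(a) = 2 ≥ 1, so the series converges in ℤ_7 to 1/(1 − a) = 1/(1 − 4214) = -1/4213. Expand this rational in ℤ_7: compute digits iteratively via d_i = x_i mod 7, x_{i+1} = (x_i − d_i)/7. The first 6 digits are (1, 0, 2, 5, 5, 6).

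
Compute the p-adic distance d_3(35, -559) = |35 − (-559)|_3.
d_3(35, -559) = 1/27

Step 1 — x − y = 35 − (-559) = 594. Step 2 — v_3(594) = 3 (factor: 594 = (3^3 · 22); the sign does not affect v_p). Step 3 — |x − y|_3 = 3^{-3} = 1/27.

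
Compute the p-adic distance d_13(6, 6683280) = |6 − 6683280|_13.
d_13(6, 6683280) = 1/371293

Step 1 — x − y = 6 − 6683280 = -6683274. Step 2 — v_13(-6683274) = 5 (factor: -6683274 = −(13^5 · 18); the sign does not affect v_p). Step 3 — |x − y|_13 = 13^{-5} = 1/371293.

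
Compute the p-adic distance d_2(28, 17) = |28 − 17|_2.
d_2(28, 17) = 1

Step 1 — x − y = 28 − 17 = 11. Step 2 — v_2(11) = 0 (factor: 11 = (2^0 · 11); the sign does not affect v_p). Step 3 — |x − y|_2 = 2^{0} = 1.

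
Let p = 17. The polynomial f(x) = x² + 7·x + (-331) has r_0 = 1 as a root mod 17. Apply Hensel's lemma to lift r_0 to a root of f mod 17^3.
r_2 = 69 (mod 4913)

Hensel: r_{i+1} = r_i − f(r_i)·(f′(r_i))^{-1} mod 17^{i+2}, f′(x) = 2x + 7. Iterate:
  r_0 = 1 (mod 17)
  r_1 = 69 (mod 289)
  r_2 = 69 (mod 4913)
Final: r = 69 satisfies f(r) ≡ 0 mod 17^3.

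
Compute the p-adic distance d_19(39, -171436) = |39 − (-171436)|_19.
d_19(39, -171436) = 1/6859

Step 1 — x − y = 39 − (-171436) = 171475. Step 2 — v_19(171475) = 3 (factor: 171475 = (19^3 · 25); the sign does not affect v_p). Step 3 — |x − y|_19 = 19^{-3} = 1/6859.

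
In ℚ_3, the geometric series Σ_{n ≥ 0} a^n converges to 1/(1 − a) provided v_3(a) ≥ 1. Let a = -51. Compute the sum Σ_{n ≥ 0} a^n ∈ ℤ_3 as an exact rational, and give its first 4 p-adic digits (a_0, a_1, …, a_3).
Σ a^n = 1/(1 − a) = 1/52;  first 4 digits = (1, 1, 1, 2)

v_3(a) = 1 ≥ 1, so the series converges in ℤ_3 to 1/(1 − a) = 1/(1 − (-51)) = 1/52. Expand this rational in ℤ_3: compute digits iteratively via d_i = x_i mod 3, x_{i+1} = (x_i − d_i)/3. The first 4 digits are (1, 1, 1, 2).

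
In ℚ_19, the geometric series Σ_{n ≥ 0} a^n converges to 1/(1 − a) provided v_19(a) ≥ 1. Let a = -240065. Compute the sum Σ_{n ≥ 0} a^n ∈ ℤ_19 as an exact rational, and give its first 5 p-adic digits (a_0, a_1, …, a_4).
Σ a^n = 1/(1 − a) = 1/240066;  first 5 digits = (1, 0, 0, 3, 17)

v_19(a) = 3 ≥ 1, so the series converges in ℤ_19 to 1/(1 − a) = 1/(1 − (-240065)) = 1/240066. Expand this rational in ℤ_19: compute digits iteratively via d_i = x_i mod 19, x_{i+1} = (x_i − d_i)/19. The first 5 digits are (1, 0, 0, 3, 17).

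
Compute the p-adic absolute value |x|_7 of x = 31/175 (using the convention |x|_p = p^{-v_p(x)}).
|31/175|_7 = 7

Step 1 — compute v_7(x) by factoring powers of 7 out of the numerator and denominator: v_7(31/175) = -1. Step 2 — apply |x|_p = p^{-v_p(x)} = 7^{1} = 7.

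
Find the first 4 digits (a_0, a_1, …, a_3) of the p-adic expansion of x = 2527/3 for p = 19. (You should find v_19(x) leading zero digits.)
(a_0, …, a_3) = (0, 0, 15, 12)

v_19(2527/3) = 2, so a_0 = ... = a_1 = 0. Factor out: x = 19^2 · u with u = 7/3 a unit in ℤ_19. Expand u iteratively via a_{v+i} = u_i mod 19, u_{i+1} = (u_i − a_{v+i})/19:
  u_0 = 7/3;  a_2 = 15;  u_1 = (u_0 − 15)/19 = -2/3
  u_1 = -2/3;  a_3 = 12;  u_2 = (u_1 − 12)/19 = -2/3
Digits: (0, 0, 15, 12).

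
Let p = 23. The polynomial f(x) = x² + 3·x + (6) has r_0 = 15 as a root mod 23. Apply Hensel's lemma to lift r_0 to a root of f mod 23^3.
r_2 = 10779 (mod 12167)

Hensel: r_{i+1} = r_i − f(r_i)·(f′(r_i))^{-1} mod 23^{i+2}, f′(x) = 2x + 3. Iterate:
  r_0 = 15 (mod 23)
  r_1 = 199 (mod 529)
  r_2 = 10779 (mod 12167)
Final: r = 10779 satisfies f(r) ≡ 0 mod 23^3.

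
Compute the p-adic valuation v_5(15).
v_5(15) = 1

v_5(n) is the largest exponent k such that 5^k divides n. Factor out: 15 = 5^1 · 3. (Sign doesn't affect v_p.) So v_5(15) = 1.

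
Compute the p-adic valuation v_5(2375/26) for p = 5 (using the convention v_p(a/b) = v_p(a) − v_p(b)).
v_5(2375/26) = 3

Factor powers of 5 from the numerator and denominator of the reduced fraction: 2375 = 5^3 · 19 and 26 = 5^0 · 26. Apply v_p(a/b) = v_p(a) − v_p(b): v_5(2375/26) = 3 − 0 = 3.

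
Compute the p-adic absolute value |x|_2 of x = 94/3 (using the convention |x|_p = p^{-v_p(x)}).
|94/3|_2 = 1/2

Step 1 — compute v_2(x) by factoring powers of 2 out of the numerator and denominator: v_2(94/3) = 1. Step 2 — apply |x|_p = p^{-v_p(x)} = 2^{-1} = 1/2.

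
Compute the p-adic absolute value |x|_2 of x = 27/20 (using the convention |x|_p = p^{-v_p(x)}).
|27/20|_2 = 4

Step 1 — compute v_2(x) by factoring powers of 2 out of the numerator and denominator: v_2(27/20) = -2. Step 2 — apply |x|_p = p^{-v_p(x)} = 2^{2} = 4.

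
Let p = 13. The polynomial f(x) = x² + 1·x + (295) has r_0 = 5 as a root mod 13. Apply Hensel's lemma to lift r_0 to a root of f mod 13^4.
r_3 = 17997 (mod 28561)

Hensel: r_{i+1} = r_i − f(r_i)·(f′(r_i))^{-1} mod 13^{i+2}, f′(x) = 2x + 1. Iterate:
  r_0 = 5 (mod 13)
  r_1 = 83 (mod 169)
  r_2 = 421 (mod 2197)
  r_3 = 17997 (mod 28561)
Final: r = 17997 satisfies f(r) ≡ 0 mod 13^4.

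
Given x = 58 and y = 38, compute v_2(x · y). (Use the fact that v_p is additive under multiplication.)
v_2(2204) = 2

v_p(x) = 1 (factor: 58 = 2^1 · 29); v_p(y) = 1 (factor: 38 = 2^1 · 19). Additivity: v_p(xy) = v_p(x) + v_p(y) = 1 + 1 = 2. (Direct check: xy = 2204 = 2^2 · (551).)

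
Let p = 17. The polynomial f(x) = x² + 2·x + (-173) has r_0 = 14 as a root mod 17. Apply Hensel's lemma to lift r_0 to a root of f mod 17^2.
r_1 = 99 (mod 289)

Hensel: r_{i+1} = r_i − f(r_i)·(f′(r_i))^{-1} mod 17^{i+2}, f′(x) = 2x + 2. Iterate:
  r_0 = 14 (mod 17)
  r_1 = 99 (mod 289)
Final: r = 99 satisfies f(r) ≡ 0 mod 17^2.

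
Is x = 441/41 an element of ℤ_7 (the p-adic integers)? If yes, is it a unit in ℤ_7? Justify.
x ∈ ℤ_7 but not a unit; v_7(x) = 2 > 0

ℤ_7 = {x ∈ ℚ_7 : v_7(x) ≥ 0} and ℤ_7^× = {x ∈ ℤ_7 : v_7(x) = 0}. Here v_7(441/41) = v_7(num) − v_7(den) = 2; compare against these criteria.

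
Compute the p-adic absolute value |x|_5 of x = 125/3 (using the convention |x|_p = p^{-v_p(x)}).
|125/3|_5 = 1/125

Step 1 — compute v_5(x) by factoring powers of 5 out of the numerator and denominator: v_5(125/3) = 3. Step 2 — apply |x|_p = p^{-v_p(x)} = 5^{-3} = 1/125.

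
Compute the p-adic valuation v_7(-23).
v_7(-23) = 0

v_7(n) is the largest exponent k such that 7^k divides n. Factor out: -23 = -7^0 · 23. (Sign doesn't affect v_p.) So v_7(-23) = 0.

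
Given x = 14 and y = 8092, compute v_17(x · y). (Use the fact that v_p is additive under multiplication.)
v_17(113288) = 2

v_p(x) = 0 (factor: 14 = 17^0 · 14); v_p(y) = 2 (factor: 8092 = 17^2 · 28). Additivity: v_p(xy) = v_p(x) + v_p(y) = 0 + 2 = 2. (Direct check: xy = 113288 = 17^2 · (392).)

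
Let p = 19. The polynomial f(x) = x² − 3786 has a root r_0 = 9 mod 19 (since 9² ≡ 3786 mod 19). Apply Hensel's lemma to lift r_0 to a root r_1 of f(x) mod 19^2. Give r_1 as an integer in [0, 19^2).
r_1 = 275 (mod 361)

Hensel's recurrence: r_{i+1} = r_i − f(r_i)·(f′(r_i))^{-1} mod 19^{i+2}, with f′(x) = 2x. Iterate:
  r_0 = 9 (mod 19)
  r_1 = 275 (mod 361)
Final: r_1 = 275, and one checks f(r_1) ≡ 0 mod 19^2.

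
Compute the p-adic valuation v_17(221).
v_17(221) = 1

v_17(n) is the largest exponent k such that 17^k divides n. Factor out: 221 = 17^1 · 13. (Sign doesn't affect v_p.) So v_17(221) = 1.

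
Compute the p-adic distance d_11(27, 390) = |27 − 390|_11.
d_11(27, 390) = 1/121

Step 1 — x − y = 27 − 390 = -363. Step 2 — v_11(-363) = 2 (factor: -363 = −(11^2 · 3); the sign does not affect v_p). Step 3 — |x − y|_11 = 11^{-2} = 1/121.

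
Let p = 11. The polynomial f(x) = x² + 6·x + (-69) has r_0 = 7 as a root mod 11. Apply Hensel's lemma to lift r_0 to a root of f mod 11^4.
r_3 = 11513 (mod 14641)

Hensel: r_{i+1} = r_i − f(r_i)·(f′(r_i))^{-1} mod 11^{i+2}, f′(x) = 2x + 6. Iterate:
  r_0 = 7 (mod 11)
  r_1 = 18 (mod 121)
  r_2 = 865 (mod 1331)
  r_3 = 11513 (mod 14641)
Final: r = 11513 satisfies f(r) ≡ 0 mod 11^4.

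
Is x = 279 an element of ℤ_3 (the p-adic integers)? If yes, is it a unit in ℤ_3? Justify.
x ∈ ℤ_3 but not a unit; v_3(x) = 2 > 0

ℤ_3 = {x ∈ ℚ_3 : v_3(x) ≥ 0} and ℤ_3^× = {x ∈ ℤ_3 : v_3(x) = 0}. Here v_3(279) = v_3(num) − v_3(den) = 2; compare against these criteria.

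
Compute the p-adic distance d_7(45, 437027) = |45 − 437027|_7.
d_7(45, 437027) = 1/16807

Step 1 — x − y = 45 − 437027 = -436982. Step 2 — v_7(-436982) = 5 (factor: -436982 = −(7^5 · 26); the sign does not affect v_p). Step 3 — |x − y|_7 = 7^{-5} = 1/16807.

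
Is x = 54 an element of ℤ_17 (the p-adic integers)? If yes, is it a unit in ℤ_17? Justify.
x ∈ ℤ_17^× (unit); v_17(x) = 0

ℤ_17 = {x ∈ ℚ_17 : v_17(x) ≥ 0} and ℤ_17^× = {x ∈ ℤ_17 : v_17(x) = 0}. Here v_17(54) = v_17(num) − v_17(den) = 0; compare against these criteria.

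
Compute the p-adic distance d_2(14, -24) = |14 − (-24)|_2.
d_2(14, -24) = 1/2

Step 1 — x − y = 14 − (-24) = 38. Step 2 — v_2(38) = 1 (factor: 38 = (2^1 · 19); the sign does not affect v_p). Step 3 — |x − y|_2 = 2^{-1} = 1/2.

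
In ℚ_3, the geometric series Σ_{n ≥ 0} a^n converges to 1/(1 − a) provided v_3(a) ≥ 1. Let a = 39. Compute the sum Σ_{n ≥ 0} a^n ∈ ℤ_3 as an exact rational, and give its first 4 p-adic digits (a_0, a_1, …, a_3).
Σ a^n = 1/(1 − a) = -1/38;  first 4 digits = (1, 1, 2, 1)

v_3(a) = 1 ≥ 1, so the series converges in ℤ_3 to 1/(1 − a) = 1/(1 − 39) = -1/38. Expand this rational in ℤ_3: compute digits iteratively via d_i = x_i mod 3, x_{i+1} = (x_i − d_i)/3. The first 4 digits are (1, 1, 2, 1).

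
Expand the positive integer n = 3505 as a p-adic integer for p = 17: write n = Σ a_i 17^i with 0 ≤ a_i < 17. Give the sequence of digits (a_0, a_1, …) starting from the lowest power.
(a_0, a_1, …) = (3, 2, 12)

Repeated division by 17 gives the digits low-to-high: 3505 = 3 + 2·17^1 + 12·17^2. Digit sequence: (3, 2, 12).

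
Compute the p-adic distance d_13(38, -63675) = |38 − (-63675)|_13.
d_13(38, -63675) = 1/2197

Step 1 — x − y = 38 − (-63675) = 63713. Step 2 — v_13(63713) = 3 (factor: 63713 = (13^3 · 29); the sign does not affect v_p). Step 3 — |x − y|_13 = 13^{-3} = 1/2197.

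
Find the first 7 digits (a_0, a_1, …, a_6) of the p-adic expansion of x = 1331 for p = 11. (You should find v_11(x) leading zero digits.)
(a_0, …, a_6) = (0, 0, 0, 1, 0, 0, 0)

v_11(1331) = 3, so a_0 = ... = a_2 = 0. Factor out: x = 11^3 · u with u = 1 a unit in ℤ_11. Expand u iteratively via a_{v+i} = u_i mod 11, u_{i+1} = (u_i − a_{v+i})/11:
  u_0 = 1;  a_3 = 1;  u_1 = (u_0 − 1)/11 = 0
  u_1 = 0;  a_4 = 0;  u_2 = (u_1 − 0)/11 = 0
  u_2 = 0;  a_5 = 0;  u_3 = (u_2 − 0)/11 = 0
  u_3 = 0;  a_6 = 0;  u_4 = (u_3 − 0)/11 = 0
Digits: (0, 0, 0, 1, 0, 0, 0).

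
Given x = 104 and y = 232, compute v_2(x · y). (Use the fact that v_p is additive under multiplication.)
v_2(24128) = 6

v_p(x) = 3 (factor: 104 = 2^3 · 13); v_p(y) = 3 (factor: 232 = 2^3 · 29). Additivity: v_p(xy) = v_p(x) + v_p(y) = 3 + 3 = 6. (Direct check: xy = 24128 = 2^6 · (377).)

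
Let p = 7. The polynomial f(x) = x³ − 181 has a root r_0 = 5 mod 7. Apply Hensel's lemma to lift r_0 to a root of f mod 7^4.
r_3 = 1006 (mod 2401)

Hensel: r_{i+1} = r_i − f(r_i)/f′(r_i) mod 7^{i+2}, where f′(x) = 3x². Iterate:
  r_0 = 5 (mod 7)
  r_1 = 26 (mod 49)
  r_2 = 320 (mod 343)
  r_3 = 1006 (mod 2401)
Final: r = 1006 with f(r) ≡ 0 mod 7^4.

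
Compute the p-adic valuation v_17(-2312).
v_17(-2312) = 2

v_17(n) is the largest exponent k such that 17^k divides n. Factor out: -2312 = -17^2 · 8. (Sign doesn't affect v_p.) So v_17(-2312) = 2.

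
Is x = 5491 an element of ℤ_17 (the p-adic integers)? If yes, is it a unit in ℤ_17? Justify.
x ∈ ℤ_17 but not a unit; v_17(x) = 2 > 0

ℤ_17 = {x ∈ ℚ_17 : v_17(x) ≥ 0} and ℤ_17^× = {x ∈ ℤ_17 : v_17(x) = 0}. Here v_17(5491) = v_17(num) − v_17(den) = 2; compare against these criteria.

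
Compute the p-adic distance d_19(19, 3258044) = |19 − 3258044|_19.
d_19(19, 3258044) = 1/130321

Step 1 — x − y = 19 − 3258044 = -3258025. Step 2 — v_19(-3258025) = 4 (factor: -3258025 = −(19^4 · 25); the sign does not affect v_p). Step 3 — |x − y|_19 = 19^{-4} = 1/130321.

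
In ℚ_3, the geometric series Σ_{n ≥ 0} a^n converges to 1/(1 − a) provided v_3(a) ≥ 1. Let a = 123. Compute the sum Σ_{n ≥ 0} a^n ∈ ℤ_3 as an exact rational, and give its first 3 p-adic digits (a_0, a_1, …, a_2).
Σ a^n = 1/(1 − a) = -1/122;  first 3 digits = (1, 2, 2)

v_3(a) = 1 ≥ 1, so the series converges in ℤ_3 to 1/(1 − a) = 1/(1 − 123) = -1/122. Expand this rational in ℤ_3: compute digits iteratively via d_i = x_i mod 3, x_{i+1} = (x_i − d_i)/3. The first 3 digits are (1, 2, 2).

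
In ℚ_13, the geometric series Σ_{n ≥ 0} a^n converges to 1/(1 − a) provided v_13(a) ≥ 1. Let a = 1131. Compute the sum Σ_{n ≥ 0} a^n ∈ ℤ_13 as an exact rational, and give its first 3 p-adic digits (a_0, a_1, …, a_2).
Σ a^n = 1/(1 − a) = -1/1130;  first 3 digits = (1, 9, 9)

v_13(a) = 1 ≥ 1, so the series converges in ℤ_13 to 1/(1 − a) = 1/(1 − 1131) = -1/1130. Expand this rational in ℤ_13: compute digits iteratively via d_i = x_i mod 13, x_{i+1} = (x_i − d_i)/13. The first 3 digits are (1, 9, 9).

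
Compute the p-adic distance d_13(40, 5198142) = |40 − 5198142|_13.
d_13(40, 5198142) = 1/371293

Step 1 — x − y = 40 − 5198142 = -5198102. Step 2 — v_13(-5198102) = 5 (factor: -5198102 = −(13^5 · 14); the sign does not affect v_p). Step 3 — |x − y|_13 = 13^{-5} = 1/371293.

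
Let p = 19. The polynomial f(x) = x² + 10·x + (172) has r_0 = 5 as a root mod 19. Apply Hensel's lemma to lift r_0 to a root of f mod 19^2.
r_1 = 119 (mod 361)

Hensel: r_{i+1} = r_i − f(r_i)·(f′(r_i))^{-1} mod 19^{i+2}, f′(x) = 2x + 10. Iterate:
  r_0 = 5 (mod 19)
  r_1 = 119 (mod 361)
Final: r = 119 satisfies f(r) ≡ 0 mod 19^2.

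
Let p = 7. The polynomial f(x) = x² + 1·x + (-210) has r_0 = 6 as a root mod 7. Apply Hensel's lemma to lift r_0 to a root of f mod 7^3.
r_2 = 328 (mod 343)

Hensel: r_{i+1} = r_i − f(r_i)·(f′(r_i))^{-1} mod 7^{i+2}, f′(x) = 2x + 1. Iterate:
  r_0 = 6 (mod 7)
  r_1 = 34 (mod 49)
  r_2 = 328 (mod 343)
Final: r = 328 satisfies f(r) ≡ 0 mod 7^3.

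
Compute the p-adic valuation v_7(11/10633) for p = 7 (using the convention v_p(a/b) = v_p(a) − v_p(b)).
v_7(11/10633) = -3

Factor powers of 7 from the numerator and denominator of the reduced fraction: 11 = 7^0 · 11 and 10633 = 7^3 · 31. Apply v_p(a/b) = v_p(a) − v_p(b): v_7(11/10633) = 0 − 3 = -3.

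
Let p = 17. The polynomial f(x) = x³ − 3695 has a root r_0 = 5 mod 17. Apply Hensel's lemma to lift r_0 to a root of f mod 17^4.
r_3 = 15832 (mod 83521)

Hensel: r_{i+1} = r_i − f(r_i)/f′(r_i) mod 17^{i+2}, where f′(x) = 3x². Iterate:
  r_0 = 5 (mod 17)
  r_1 = 226 (mod 289)
  r_2 = 1093 (mod 4913)
  r_3 = 15832 (mod 83521)
Final: r = 15832 with f(r) ≡ 0 mod 17^4.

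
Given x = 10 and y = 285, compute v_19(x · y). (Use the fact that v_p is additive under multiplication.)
v_19(2850) = 1

v_p(x) = 0 (factor: 10 = 19^0 · 10); v_p(y) = 1 (factor: 285 = 19^1 · 15). Additivity: v_p(xy) = v_p(x) + v_p(y) = 0 + 1 = 1. (Direct check: xy = 2850 = 19^1 · (150).)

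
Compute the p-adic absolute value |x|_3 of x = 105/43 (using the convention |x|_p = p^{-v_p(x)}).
|105/43|_3 = 1/3

Step 1 — compute v_3(x) by factoring powers of 3 out of the numerator and denominator: v_3(105/43) = 1. Step 2 — apply |x|_p = p^{-v_p(x)} = 3^{-1} = 1/3.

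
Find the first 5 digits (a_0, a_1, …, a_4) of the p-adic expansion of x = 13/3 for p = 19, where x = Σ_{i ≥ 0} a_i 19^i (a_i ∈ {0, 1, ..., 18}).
(a_0, …, a_4) = (17, 12, 12, 12, 12)

v_19(13/3) = 0 (numerator and denominator both coprime to 19), so x ∈ ℤ_19^×. Compute digits iteratively via a_i = x_i mod 19, x_{i+1} = (x_i − a_i)/19, with x_0 = x:
  x_0 = 13/3;  a_0 = 17;  x_1 = (x_0 − 17)/19 = -2/3
  x_1 = -2/3;  a_1 = 12;  x_2 = (x_1 − 12)/19 = -2/3
  x_2 = -2/3;  a_2 = 12;  x_3 = (x_2 − 12)/19 = -2/3
  x_3 = -2/3;  a_3 = 12;  x_4 = (x_3 − 12)/19 = -2/3
  x_4 = -2/3;  a_4 = 12;  x_5 = (x_4 − 12)/19 = -2/3
Digits: (17, 12, 12, 12, 12).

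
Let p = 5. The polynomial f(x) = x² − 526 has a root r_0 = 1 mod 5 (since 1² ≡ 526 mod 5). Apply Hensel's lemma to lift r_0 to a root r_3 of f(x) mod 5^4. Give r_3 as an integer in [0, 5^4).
r_3 = 576 (mod 625)

Hensel's recurrence: r_{i+1} = r_i − f(r_i)·(f′(r_i))^{-1} mod 5^{i+2}, with f′(x) = 2x. Iterate:
  r_0 = 1 (mod 5)
  r_1 = 1 (mod 25)
  r_2 = 76 (mod 125)
  r_3 = 576 (mod 625)
Final: r_3 = 576, and one checks f(r_3) ≡ 0 mod 5^4.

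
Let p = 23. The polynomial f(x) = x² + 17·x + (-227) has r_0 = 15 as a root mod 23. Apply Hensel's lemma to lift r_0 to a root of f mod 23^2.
r_1 = 291 (mod 529)

Hensel: r_{i+1} = r_i − f(r_i)·(f′(r_i))^{-1} mod 23^{i+2}, f′(x) = 2x + 17. Iterate:
  r_0 = 15 (mod 23)
  r_1 = 291 (mod 529)
Final: r = 291 satisfies f(r) ≡ 0 mod 23^2.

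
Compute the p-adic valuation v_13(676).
v_13(676) = 2

v_13(n) is the largest exponent k such that 13^k divides n. Factor out: 676 = 13^2 · 4. (Sign doesn't affect v_p.) So v_13(676) = 2.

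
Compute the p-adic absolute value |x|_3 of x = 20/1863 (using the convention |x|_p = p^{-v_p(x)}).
|20/1863|_3 = 81

Step 1 — compute v_3(x) by factoring powers of 3 out of the numerator and denominator: v_3(20/1863) = -4. Step 2 — apply |x|_p = p^{-v_p(x)} = 3^{4} = 81.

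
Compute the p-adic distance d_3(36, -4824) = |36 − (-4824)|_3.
d_3(36, -4824) = 1/243

Step 1 — x − y = 36 − (-4824) = 4860. Step 2 — v_3(4860) = 5 (factor: 4860 = (3^5 · 20); the sign does not affect v_p). Step 3 — |x − y|_3 = 3^{-5} = 1/243.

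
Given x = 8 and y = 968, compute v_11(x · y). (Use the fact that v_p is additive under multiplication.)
v_11(7744) = 2

v_p(x) = 0 (factor: 8 = 11^0 · 8); v_p(y) = 2 (factor: 968 = 11^2 · 8). Additivity: v_p(xy) = v_p(x) + v_p(y) = 0 + 2 = 2. (Direct check: xy = 7744 = 11^2 · (64).)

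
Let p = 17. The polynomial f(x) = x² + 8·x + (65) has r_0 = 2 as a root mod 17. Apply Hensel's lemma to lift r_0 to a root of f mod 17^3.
r_2 = 4065 (mod 4913)

Hensel: r_{i+1} = r_i − f(r_i)·(f′(r_i))^{-1} mod 17^{i+2}, f′(x) = 2x + 8. Iterate:
  r_0 = 2 (mod 17)
  r_1 = 19 (mod 289)
  r_2 = 4065 (mod 4913)
Final: r = 4065 satisfies f(r) ≡ 0 mod 17^3.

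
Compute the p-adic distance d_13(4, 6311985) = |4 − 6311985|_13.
d_13(4, 6311985) = 1/371293

Step 1 — x − y = 4 − 6311985 = -6311981. Step 2 — v_13(-6311981) = 5 (factor: -6311981 = −(13^5 · 17); the sign does not affect v_p). Step 3 — |x − y|_13 = 13^{-5} = 1/371293.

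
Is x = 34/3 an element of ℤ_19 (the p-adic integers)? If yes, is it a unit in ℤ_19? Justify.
x ∈ ℤ_19^× (unit); v_19(x) = 0

ℤ_19 = {x ∈ ℚ_19 : v_19(x) ≥ 0} and ℤ_19^× = {x ∈ ℤ_19 : v_19(x) = 0}. Here v_19(34/3) = v_19(num) − v_19(den) = 0; compare against these criteria.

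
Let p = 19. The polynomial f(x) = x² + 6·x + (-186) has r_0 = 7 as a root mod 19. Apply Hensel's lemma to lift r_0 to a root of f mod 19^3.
r_2 = 2990 (mod 6859)

Hensel: r_{i+1} = r_i − f(r_i)·(f′(r_i))^{-1} mod 19^{i+2}, f′(x) = 2x + 6. Iterate:
  r_0 = 7 (mod 19)
  r_1 = 102 (mod 361)
  r_2 = 2990 (mod 6859)
Final: r = 2990 satisfies f(r) ≡ 0 mod 19^3.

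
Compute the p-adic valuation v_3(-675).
v_3(-675) = 3

v_3(n) is the largest exponent k such that 3^k divides n. Factor out: -675 = -3^3 · 25. (Sign doesn't affect v_p.) So v_3(-675) = 3.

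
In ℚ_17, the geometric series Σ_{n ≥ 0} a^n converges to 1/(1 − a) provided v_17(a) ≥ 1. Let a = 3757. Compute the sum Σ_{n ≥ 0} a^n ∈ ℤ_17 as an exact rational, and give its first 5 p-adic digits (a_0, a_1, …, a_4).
Σ a^n = 1/(1 − a) = -1/3756;  first 5 digits = (1, 0, 13, 0, 16)

v_17(a) = 2 ≥ 1, so the series converges in ℤ_17 to 1/(1 − a) = 1/(1 − 3757) = -1/3756. Expand this rational in ℤ_17: compute digits iteratively via d_i = x_i mod 17, x_{i+1} = (x_i − d_i)/17. The first 5 digits are (1, 0, 13, 0, 16).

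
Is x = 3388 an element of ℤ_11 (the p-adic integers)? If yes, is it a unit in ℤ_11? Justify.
x ∈ ℤ_11 but not a unit; v_11(x) = 2 > 0

ℤ_11 = {x ∈ ℚ_11 : v_11(x) ≥ 0} and ℤ_11^× = {x ∈ ℤ_11 : v_11(x) = 0}. Here v_11(3388) = v_11(num) − v_11(den) = 2; compare against these criteria.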